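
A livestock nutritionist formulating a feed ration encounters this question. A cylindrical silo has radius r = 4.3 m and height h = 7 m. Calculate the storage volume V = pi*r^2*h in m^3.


V = pi * r^2 * h
  = pi * 4.3^2 * 7
  = pi * 18.49 * 7
  = 406.62 m^3


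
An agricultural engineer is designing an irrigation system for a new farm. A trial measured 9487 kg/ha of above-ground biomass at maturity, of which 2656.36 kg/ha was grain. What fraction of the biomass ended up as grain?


HI = grain_yield / biomass
   = 2656.36 / 9487
   = 0.28


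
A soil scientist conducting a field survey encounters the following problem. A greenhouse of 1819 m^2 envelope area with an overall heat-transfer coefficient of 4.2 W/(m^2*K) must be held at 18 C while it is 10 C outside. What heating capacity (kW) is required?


dT = 18 - (10) = 8 K
Q = U * A * dT
  = 4.2 * 1819 * 8
  = 61118.40 W = 61.12 kW


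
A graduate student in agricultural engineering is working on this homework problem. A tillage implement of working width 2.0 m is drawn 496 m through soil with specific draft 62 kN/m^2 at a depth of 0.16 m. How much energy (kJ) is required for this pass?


E = k * d * w * L
  = 62 * 0.16 * 2.0 * 496
  = 9840.64 kJ


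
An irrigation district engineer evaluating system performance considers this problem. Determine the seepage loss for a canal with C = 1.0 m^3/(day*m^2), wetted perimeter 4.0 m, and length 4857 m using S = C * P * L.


S = C * P * L
  = 1.0 * 4.0 * 4857
  = 19428 m^3/day


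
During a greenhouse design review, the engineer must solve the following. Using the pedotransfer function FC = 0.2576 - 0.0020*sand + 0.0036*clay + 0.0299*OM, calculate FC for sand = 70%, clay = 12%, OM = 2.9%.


FC = 0.2576 - 0.0020*70 + 0.0036*12 + 0.0299*2.9
   = 0.2576 - 0.1400 + 0.0432 + 0.0867
   = 0.2475


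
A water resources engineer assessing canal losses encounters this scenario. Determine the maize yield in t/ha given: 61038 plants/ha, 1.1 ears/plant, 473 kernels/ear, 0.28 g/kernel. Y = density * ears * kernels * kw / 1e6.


Y = density * ears * kernels * kw
  = 61038 * 1.1 * 473 * 0.28 g/ha
  = 8892259.99 g/ha
  = 8892.26 kg/ha = 8.89 t/ha


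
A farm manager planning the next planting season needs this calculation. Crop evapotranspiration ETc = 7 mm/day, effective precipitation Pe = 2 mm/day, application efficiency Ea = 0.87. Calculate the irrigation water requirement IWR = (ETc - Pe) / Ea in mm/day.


IWR = (ETc - Pe) / Ea
    = (7 - 2) / 0.87
    = 5 / 0.87
    = 5.75 mm/day


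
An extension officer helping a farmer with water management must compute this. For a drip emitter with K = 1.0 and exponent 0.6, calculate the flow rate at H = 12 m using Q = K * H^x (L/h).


Q = K * H^x
  = 1.0 * 12^0.6
  = 1.0 * 4.4413
  = 4.44 L/h


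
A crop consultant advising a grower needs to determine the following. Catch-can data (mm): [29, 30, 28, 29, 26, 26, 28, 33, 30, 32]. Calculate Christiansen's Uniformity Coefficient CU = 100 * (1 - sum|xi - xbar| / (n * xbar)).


xbar = 291 / 10 = 29.100
sum|xi - xbar| = 17.200
CU = 100 * (1 - 17.200 / (10 * 29.100))
   = 100 * (1 - 0.0591)
   = 94.09%


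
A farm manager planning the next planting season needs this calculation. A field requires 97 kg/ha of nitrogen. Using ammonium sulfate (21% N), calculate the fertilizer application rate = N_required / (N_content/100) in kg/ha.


Rate = N_required / (N_content / 100)
     = 97 / (21 / 100)
     = 97 / 0.21
     = 461.90 kg/ha


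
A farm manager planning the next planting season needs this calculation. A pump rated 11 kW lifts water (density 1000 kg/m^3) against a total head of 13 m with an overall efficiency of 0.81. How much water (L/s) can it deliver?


Q = (P * 1000 * eta) / (rho * g * H)
  = (11 * 1000 * 0.81) / (1000 * 9.81 * 13)
  = 8910 / 127530
  = 0.06987 m^3/s = 69.87 L/s


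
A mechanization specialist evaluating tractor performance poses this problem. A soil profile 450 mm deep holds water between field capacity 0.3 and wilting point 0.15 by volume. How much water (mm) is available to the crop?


AW = (FC - WP) * D
   = (0.3 - 0.15) * 450
   = 0.15 * 450
   = 67.50 mm


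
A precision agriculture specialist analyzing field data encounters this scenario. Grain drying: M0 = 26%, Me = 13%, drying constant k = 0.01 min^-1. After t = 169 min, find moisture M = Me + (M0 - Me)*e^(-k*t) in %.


M = Me + (M0 - Me) * e^(-k*t)
  = 13 + (26 - 13) * e^(-0.01*169)
  = 13 + 13 * e^(-1.690)
  = 13 + 13 * 0.18452
  = 13 + 2.3988
  = 15.40%


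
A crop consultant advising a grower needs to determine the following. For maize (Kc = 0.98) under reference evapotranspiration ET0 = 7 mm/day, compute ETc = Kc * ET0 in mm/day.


ETc = Kc * ET0
    = 0.98 * 7
    = 6.86 mm/day


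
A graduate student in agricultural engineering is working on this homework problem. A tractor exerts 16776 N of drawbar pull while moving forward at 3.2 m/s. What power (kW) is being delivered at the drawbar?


P = F * v / 1000
  = 16776 * 3.2 / 1000
  = 53683.20 / 1000
  = 53.68 kW


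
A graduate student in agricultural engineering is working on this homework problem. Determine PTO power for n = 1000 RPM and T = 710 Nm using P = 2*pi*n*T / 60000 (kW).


P = 2*pi*n*T / 60000
  = 2*pi * 1000 * 710 / 60000
  = 4461061.57 / 60000
  = 74.35 kW


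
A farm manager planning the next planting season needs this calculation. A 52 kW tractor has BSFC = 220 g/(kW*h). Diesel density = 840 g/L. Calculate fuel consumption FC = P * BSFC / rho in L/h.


FC = P * BSFC / rho_fuel
   = 52 * 220 / 840
   = 11440 / 840
   = 13.62 L/h


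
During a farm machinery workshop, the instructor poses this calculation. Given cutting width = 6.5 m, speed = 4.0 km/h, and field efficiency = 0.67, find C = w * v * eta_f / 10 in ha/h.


C = w * v * eta_f / 10
  = 6.5 * 4.0 * 0.67 / 10
  = 17.42 / 10
  = 1.74 ha/h


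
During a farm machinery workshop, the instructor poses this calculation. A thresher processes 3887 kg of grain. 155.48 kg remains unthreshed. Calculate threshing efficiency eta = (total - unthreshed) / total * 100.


eta = (total - unthreshed) / total * 100
    = (3887 - 155.48) / 3887 * 100
    = 3731.52 / 3887 * 100
    = 96%


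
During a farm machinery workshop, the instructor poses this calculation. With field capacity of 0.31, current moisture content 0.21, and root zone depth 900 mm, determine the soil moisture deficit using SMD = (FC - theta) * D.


SMD = (FC - theta) * D
    = (0.31 - 0.21) * 900
    = 0.100 * 900
    = 90 mm


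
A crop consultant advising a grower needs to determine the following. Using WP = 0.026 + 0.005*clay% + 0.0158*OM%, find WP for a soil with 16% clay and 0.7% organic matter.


WP = 0.026 + 0.005*16 + 0.0158*0.7
   = 0.026 + 0.0800 + 0.0111
   = 0.1171


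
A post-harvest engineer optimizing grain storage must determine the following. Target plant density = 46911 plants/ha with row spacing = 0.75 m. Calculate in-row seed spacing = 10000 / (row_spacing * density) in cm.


spacing = 10000 / (row_sp * density)
        = 10000 / (0.75 * 46911)
        = 10000 / 35183.25
        = 0.28423 m = 28.42 cm


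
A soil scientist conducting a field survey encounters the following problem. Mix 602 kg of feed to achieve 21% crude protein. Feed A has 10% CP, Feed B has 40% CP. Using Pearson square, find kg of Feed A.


parts_A = CP_b - target = 40 - 21 = 19
parts_B = target - CP_a = 21 - 10 = 11
total_parts = 19 + 11 = 30
Feed A = 602 * 19 / 30 = 381.27 kg
Feed B = 602 * 11 / 30 = 220.73 kg

381.27 kg


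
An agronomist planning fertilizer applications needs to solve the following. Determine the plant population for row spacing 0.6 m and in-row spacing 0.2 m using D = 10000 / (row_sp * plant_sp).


D = 10000 / (row_sp * plant_sp)
  = 10000 / (0.6 * 0.2)
  = 10000 / 0.1200
  = 83333.33 plants/ha


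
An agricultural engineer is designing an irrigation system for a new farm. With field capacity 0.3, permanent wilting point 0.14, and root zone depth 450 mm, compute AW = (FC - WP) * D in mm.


AW = (FC - WP) * D
   = (0.3 - 0.14) * 450
   = 0.16 * 450
   = 72 mm


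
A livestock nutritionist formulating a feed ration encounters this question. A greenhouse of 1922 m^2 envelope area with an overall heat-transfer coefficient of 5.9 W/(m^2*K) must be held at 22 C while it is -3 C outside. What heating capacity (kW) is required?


dT = 22 - (-3) = 25 K
Q = U * A * dT
  = 5.9 * 1922 * 25
  = 283495 W = 283.50 kW


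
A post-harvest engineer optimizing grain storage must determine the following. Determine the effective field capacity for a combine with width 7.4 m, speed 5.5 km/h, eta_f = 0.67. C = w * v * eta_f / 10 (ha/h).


C = w * v * eta_f / 10
  = 7.4 * 5.5 * 0.67 / 10
  = 27.27 / 10
  = 2.73 ha/h


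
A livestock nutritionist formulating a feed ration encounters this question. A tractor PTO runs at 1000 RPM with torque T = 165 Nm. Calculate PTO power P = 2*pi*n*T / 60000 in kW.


P = 2*pi*n*T / 60000
  = 2*pi * 1000 * 165 / 60000
  = 1036725.58 / 60000
  = 17.28 kW


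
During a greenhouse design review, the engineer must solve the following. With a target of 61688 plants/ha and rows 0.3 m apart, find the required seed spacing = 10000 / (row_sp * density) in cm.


spacing = 10000 / (row_sp * density)
        = 10000 / (0.3 * 61688)
        = 10000 / 18506.40
        = 0.54035 m = 54.04 cm


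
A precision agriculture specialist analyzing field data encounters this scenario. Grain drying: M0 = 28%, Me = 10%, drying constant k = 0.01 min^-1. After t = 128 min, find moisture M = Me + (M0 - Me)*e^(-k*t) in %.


M = Me + (M0 - Me) * e^(-k*t)
  = 10 + (28 - 10) * e^(-0.01*128)
  = 10 + 18 * e^(-1.280)
  = 10 + 18 * 0.27804
  = 10 + 5.0047
  = 15.00%


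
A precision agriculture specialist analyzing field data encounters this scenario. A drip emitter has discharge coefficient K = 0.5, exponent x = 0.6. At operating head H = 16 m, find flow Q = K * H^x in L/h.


Q = K * H^x
  = 0.5 * 16^0.6
  = 0.5 * 5.2780
  = 2.64 L/h


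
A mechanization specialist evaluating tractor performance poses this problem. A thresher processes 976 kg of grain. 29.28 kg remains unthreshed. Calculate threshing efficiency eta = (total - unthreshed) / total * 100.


eta = (total - unthreshed) / total * 100
    = (976 - 29.28) / 976 * 100
    = 946.72 / 976 * 100
    = 97%


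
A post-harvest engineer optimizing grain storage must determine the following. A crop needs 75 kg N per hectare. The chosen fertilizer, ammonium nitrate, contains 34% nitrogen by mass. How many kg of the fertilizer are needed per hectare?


Rate = N_required / (N_content / 100)
     = 75 / (34 / 100)
     = 75 / 0.34
     = 220.59 kg/ha


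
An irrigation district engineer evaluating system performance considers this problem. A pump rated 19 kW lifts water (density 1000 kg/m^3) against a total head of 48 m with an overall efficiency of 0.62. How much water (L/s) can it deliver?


Q = (P * 1000 * eta) / (rho * g * H)
  = (19 * 1000 * 0.62) / (1000 * 9.81 * 48)
  = 11780 / 470880
  = 0.02502 m^3/s = 25.02 L/s


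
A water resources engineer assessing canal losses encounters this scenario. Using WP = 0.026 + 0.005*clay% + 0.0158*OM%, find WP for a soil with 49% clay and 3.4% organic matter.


WP = 0.026 + 0.005*49 + 0.0158*3.4
   = 0.026 + 0.2450 + 0.0537
   = 0.3247


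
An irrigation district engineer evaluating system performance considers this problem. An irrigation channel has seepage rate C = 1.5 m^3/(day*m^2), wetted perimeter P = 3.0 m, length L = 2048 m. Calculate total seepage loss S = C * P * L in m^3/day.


S = C * P * L
  = 1.5 * 3.0 * 2048
  = 9216 m^3/day


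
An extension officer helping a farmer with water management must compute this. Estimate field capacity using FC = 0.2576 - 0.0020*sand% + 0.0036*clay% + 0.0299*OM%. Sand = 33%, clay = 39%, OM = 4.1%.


FC = 0.2576 - 0.0020*33 + 0.0036*39 + 0.0299*4.1
   = 0.2576 - 0.0660 + 0.1404 + 0.1226
   = 0.4546


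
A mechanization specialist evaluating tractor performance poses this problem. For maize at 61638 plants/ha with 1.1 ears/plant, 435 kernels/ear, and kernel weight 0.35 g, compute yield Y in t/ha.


Y = density * ears * kernels * kw
  = 61638 * 1.1 * 435 * 0.35 g/ha
  = 10322824.05 g/ha
  = 10322.82 kg/ha = 10.32 t/ha


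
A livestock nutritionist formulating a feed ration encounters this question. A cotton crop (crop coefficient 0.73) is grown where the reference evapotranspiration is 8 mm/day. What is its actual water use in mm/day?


ETc = Kc * ET0
    = 0.73 * 8
    = 5.84 mm/day


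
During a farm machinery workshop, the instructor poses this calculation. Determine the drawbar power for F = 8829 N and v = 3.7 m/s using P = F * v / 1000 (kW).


P = F * v / 1000
  = 8829 * 3.7 / 1000
  = 32667.30 / 1000
  = 32.67 kW


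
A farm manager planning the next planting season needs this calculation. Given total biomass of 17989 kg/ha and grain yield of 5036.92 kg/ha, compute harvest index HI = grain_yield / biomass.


HI = grain_yield / biomass
   = 5036.92 / 17989
   = 0.28


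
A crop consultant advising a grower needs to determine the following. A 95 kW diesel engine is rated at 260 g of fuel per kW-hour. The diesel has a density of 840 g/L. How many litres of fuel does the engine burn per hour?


FC = P * BSFC / rho_fuel
   = 95 * 260 / 840
   = 24700 / 840
   = 29.40 L/h


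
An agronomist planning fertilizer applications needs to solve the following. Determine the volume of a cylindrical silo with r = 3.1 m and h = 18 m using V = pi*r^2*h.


V = pi * r^2 * h
  = pi * 3.1^2 * 18
  = pi * 9.61 * 18
  = 543.43 m^3


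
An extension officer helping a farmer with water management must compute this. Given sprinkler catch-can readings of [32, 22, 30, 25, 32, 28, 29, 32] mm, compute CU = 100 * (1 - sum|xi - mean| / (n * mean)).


xbar = 230 / 8 = 28.750
sum|xi - xbar| = 22.500
CU = 100 * (1 - 22.500 / (8 * 28.750))
   = 100 * (1 - 0.0978)
   = 90.22%


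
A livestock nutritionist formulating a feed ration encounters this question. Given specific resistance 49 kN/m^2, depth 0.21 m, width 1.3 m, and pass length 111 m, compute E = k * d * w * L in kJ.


E = k * d * w * L
  = 49 * 0.21 * 1.3 * 111
  = 1484.85 kJ


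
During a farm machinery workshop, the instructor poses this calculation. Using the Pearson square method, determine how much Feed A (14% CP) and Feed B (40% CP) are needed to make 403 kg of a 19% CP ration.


parts_A = CP_b - target = 40 - 19 = 21
parts_B = target - CP_a = 19 - 14 = 5
total_parts = 21 + 5 = 26
Feed A = 403 * 21 / 26 = 325.50 kg
Feed B = 403 * 5 / 26 = 77.50 kg

325.50 kg


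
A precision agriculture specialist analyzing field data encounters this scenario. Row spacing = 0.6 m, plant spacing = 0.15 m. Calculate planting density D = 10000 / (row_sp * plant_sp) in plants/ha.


D = 10000 / (row_sp * plant_sp)
  = 10000 / (0.6 * 0.15)
  = 10000 / 0.0900
  = 111111.11 plants/ha


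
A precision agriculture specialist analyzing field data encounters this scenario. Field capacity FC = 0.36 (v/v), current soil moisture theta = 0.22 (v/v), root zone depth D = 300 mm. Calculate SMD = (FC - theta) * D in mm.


SMD = (FC - theta) * D
    = (0.36 - 0.22) * 300
    = 0.140 * 300
    = 42 mm


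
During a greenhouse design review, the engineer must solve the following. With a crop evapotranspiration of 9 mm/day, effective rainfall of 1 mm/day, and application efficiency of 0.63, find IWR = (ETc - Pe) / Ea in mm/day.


IWR = (ETc - Pe) / Ea
    = (9 - 1) / 0.63
    = 8 / 0.63
    = 12.70 mm/day


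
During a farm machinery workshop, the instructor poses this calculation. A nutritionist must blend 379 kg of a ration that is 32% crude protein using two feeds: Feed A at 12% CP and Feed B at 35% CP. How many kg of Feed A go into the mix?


parts_A = CP_b - target = 35 - 32 = 3
parts_B = target - CP_a = 32 - 12 = 20
total_parts = 3 + 20 = 23
Feed A = 379 * 3 / 23 = 49.43 kg
Feed B = 379 * 20 / 23 = 329.57 kg

49.43 kg


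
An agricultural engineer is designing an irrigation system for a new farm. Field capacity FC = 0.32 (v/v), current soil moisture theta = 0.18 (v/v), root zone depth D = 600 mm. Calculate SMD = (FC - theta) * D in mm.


SMD = (FC - theta) * D
    = (0.32 - 0.18) * 600
    = 0.140 * 600
    = 84 mm


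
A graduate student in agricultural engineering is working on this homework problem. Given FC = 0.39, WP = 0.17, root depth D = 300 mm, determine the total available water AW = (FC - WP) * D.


AW = (FC - WP) * D
   = (0.39 - 0.17) * 300
   = 0.22 * 300
   = 66 mm


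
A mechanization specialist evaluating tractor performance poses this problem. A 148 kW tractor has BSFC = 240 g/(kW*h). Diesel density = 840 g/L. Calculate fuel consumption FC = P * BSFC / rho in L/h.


FC = P * BSFC / rho_fuel
   = 148 * 240 / 840
   = 35520 / 840
   = 42.29 L/h


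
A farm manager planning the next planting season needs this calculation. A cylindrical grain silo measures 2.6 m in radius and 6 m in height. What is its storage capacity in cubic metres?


V = pi * r^2 * h
  = pi * 2.6^2 * 6
  = pi * 6.76 * 6
  = 127.42 m^3


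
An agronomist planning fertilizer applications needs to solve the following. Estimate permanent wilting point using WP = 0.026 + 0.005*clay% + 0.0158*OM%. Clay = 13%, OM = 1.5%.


WP = 0.026 + 0.005*13 + 0.0158*1.5
   = 0.026 + 0.0650 + 0.0237
   = 0.1147


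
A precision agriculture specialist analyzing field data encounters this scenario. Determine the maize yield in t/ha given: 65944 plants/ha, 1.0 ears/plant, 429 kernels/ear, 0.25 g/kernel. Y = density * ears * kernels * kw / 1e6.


Y = density * ears * kernels * kw
  = 65944 * 1.0 * 429 * 0.25 g/ha
  = 7072494 g/ha
  = 7072.49 kg/ha = 7.07 t/ha


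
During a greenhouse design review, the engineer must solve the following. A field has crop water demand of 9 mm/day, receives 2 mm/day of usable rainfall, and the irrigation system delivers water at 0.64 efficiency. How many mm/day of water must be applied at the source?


IWR = (ETc - Pe) / Ea
    = (9 - 2) / 0.64
    = 7 / 0.64
    = 10.94 mm/day


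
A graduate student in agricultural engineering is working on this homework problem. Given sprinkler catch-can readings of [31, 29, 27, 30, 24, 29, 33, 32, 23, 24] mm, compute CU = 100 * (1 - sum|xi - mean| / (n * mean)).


xbar = 282 / 10 = 28.200
sum|xi - xbar| = 29.600
CU = 100 * (1 - 29.600 / (10 * 28.200))
   = 100 * (1 - 0.1050)
   = 89.50%


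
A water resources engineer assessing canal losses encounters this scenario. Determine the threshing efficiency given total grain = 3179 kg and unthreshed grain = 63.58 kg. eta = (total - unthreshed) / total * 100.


eta = (total - unthreshed) / total * 100
    = (3179 - 63.58) / 3179 * 100
    = 3115.42 / 3179 * 100
    = 98%


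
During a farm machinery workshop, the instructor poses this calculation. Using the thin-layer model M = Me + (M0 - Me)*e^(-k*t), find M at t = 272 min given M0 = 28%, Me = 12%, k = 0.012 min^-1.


M = Me + (M0 - Me) * e^(-k*t)
  = 12 + (28 - 12) * e^(-0.012*272)
  = 12 + 16 * e^(-3.264)
  = 12 + 16 * 0.03824
  = 12 + 0.6118
  = 12.61%


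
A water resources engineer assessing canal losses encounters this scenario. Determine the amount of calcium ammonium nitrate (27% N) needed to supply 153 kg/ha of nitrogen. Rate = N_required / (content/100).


Rate = N_required / (N_content / 100)
     = 153 / (27 / 100)
     = 153 / 0.27
     = 566.67 kg/ha


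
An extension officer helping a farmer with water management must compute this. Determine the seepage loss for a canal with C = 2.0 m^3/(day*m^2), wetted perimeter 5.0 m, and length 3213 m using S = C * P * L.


S = C * P * L
  = 2.0 * 5.0 * 3213
  = 32130 m^3/day


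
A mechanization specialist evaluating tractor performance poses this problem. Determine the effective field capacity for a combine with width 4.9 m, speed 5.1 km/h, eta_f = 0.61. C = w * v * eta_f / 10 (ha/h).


C = w * v * eta_f / 10
  = 4.9 * 5.1 * 0.61 / 10
  = 15.24 / 10
  = 1.52 ha/h


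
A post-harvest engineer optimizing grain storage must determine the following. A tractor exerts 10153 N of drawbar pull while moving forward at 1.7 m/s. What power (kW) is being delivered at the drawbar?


P = F * v / 1000
  = 10153 * 1.7 / 1000
  = 17260.10 / 1000
  = 17.26 kW


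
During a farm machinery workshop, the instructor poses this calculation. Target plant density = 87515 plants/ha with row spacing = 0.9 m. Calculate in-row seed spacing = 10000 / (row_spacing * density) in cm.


spacing = 10000 / (row_sp * density)
        = 10000 / (0.9 * 87515)
        = 10000 / 78763.50
        = 0.12696 m = 12.70 cm


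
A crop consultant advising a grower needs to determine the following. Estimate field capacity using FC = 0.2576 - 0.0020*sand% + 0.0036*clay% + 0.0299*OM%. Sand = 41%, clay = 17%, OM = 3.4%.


FC = 0.2576 - 0.0020*41 + 0.0036*17 + 0.0299*3.4
   = 0.2576 - 0.0820 + 0.0612 + 0.1017
   = 0.3385


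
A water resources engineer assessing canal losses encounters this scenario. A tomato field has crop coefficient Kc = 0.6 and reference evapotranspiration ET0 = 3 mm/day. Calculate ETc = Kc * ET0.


ETc = Kc * ET0
    = 0.6 * 3
    = 1.80 mm/day


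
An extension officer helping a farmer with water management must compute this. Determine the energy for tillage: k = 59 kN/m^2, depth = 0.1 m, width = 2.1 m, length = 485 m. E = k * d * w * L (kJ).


E = k * d * w * L
  = 59 * 0.1 * 2.1 * 485
  = 6009.15 kJ


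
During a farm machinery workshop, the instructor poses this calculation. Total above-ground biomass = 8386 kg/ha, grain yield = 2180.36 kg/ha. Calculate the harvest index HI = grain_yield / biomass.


HI = grain_yield / biomass
   = 2180.36 / 8386
   = 0.26


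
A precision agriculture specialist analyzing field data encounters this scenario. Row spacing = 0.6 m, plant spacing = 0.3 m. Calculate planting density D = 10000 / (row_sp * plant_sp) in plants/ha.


D = 10000 / (row_sp * plant_sp)
  = 10000 / (0.6 * 0.3)
  = 10000 / 0.1800
  = 55555.56 plants/ha


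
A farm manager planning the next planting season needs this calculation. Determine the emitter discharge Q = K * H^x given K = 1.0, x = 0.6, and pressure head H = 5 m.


Q = K * H^x
  = 1.0 * 5^0.6
  = 1.0 * 2.6265
  = 2.63 L/h


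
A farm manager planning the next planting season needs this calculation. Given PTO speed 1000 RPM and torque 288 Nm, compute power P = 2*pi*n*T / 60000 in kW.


P = 2*pi*n*T / 60000
  = 2*pi * 1000 * 288 / 60000
  = 1809557.37 / 60000
  = 30.16 kW


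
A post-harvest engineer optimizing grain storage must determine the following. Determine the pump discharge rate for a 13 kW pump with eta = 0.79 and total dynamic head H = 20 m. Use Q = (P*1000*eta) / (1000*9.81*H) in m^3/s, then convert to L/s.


Q = (P * 1000 * eta) / (rho * g * H)
  = (13 * 1000 * 0.79) / (1000 * 9.81 * 20)
  = 10270 / 196200
  = 0.05234 m^3/s = 52.34 L/s


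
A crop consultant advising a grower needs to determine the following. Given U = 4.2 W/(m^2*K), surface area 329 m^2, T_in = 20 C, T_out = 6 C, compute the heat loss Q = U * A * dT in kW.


dT = 20 - (6) = 14 K
Q = U * A * dT
  = 4.2 * 329 * 14
  = 19345.20 W = 19.35 kW


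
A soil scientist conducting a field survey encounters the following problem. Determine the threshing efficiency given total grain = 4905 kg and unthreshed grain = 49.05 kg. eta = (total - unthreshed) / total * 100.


eta = (total - unthreshed) / total * 100
    = (4905 - 49.05) / 4905 * 100
    = 4855.95 / 4905 * 100
    = 99%


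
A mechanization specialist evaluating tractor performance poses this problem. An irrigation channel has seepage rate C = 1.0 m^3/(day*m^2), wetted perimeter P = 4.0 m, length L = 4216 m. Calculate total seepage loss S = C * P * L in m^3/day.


S = C * P * L
  = 1.0 * 4.0 * 4216
  = 16864 m^3/day


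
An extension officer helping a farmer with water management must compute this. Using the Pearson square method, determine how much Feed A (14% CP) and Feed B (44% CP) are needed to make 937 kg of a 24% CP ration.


parts_A = CP_b - target = 44 - 24 = 20
parts_B = target - CP_a = 24 - 14 = 10
total_parts = 20 + 10 = 30
Feed A = 937 * 20 / 30 = 624.67 kg
Feed B = 937 * 10 / 30 = 312.33 kg

624.67 kg


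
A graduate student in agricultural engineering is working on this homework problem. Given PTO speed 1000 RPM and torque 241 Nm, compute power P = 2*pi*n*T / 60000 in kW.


P = 2*pi*n*T / 60000
  = 2*pi * 1000 * 241 / 60000
  = 1514247.66 / 60000
  = 25.24 kW


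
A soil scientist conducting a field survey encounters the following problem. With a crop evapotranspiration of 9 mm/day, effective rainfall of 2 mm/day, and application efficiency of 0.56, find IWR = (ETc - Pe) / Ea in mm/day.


IWR = (ETc - Pe) / Ea
    = (9 - 2) / 0.56
    = 7 / 0.56
    = 12.50 mm/day


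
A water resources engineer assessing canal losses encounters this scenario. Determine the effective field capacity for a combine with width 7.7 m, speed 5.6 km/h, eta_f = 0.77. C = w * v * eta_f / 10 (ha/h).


C = w * v * eta_f / 10
  = 7.7 * 5.6 * 0.77 / 10
  = 33.20 / 10
  = 3.32 ha/h


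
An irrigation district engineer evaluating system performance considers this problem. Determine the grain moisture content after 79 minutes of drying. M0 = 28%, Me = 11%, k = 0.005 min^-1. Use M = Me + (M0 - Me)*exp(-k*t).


M = Me + (M0 - Me) * e^(-k*t)
  = 11 + (28 - 11) * e^(-0.005*79)
  = 11 + 17 * e^(-0.395)
  = 11 + 17 * 0.67368
  = 11 + 11.4526
  = 22.45%


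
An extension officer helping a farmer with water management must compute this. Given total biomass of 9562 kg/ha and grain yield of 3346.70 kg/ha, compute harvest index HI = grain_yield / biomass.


HI = grain_yield / biomass
   = 3346.70 / 9562
   = 0.35


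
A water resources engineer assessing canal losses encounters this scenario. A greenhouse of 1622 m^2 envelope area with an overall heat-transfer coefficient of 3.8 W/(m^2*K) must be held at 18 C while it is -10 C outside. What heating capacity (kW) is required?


dT = 18 - (-10) = 28 K
Q = U * A * dT
  = 3.8 * 1622 * 28
  = 172580.80 W = 172.58 kW


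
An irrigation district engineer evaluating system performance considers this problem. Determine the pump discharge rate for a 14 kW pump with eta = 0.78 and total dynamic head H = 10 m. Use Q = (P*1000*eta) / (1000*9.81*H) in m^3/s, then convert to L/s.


Q = (P * 1000 * eta) / (rho * g * H)
  = (14 * 1000 * 0.78) / (1000 * 9.81 * 10)
  = 10920 / 98100
  = 0.11131 m^3/s = 111.31 L/s


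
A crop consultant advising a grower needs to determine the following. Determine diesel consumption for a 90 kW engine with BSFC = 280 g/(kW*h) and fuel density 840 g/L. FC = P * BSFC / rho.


FC = P * BSFC / rho_fuel
   = 90 * 280 / 840
   = 25200 / 840
   = 30 L/h


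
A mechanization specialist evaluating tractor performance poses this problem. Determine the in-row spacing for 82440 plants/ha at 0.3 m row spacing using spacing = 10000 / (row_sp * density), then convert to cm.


spacing = 10000 / (row_sp * density)
        = 10000 / (0.3 * 82440)
        = 10000 / 24732
        = 0.40433 m = 40.43 cm


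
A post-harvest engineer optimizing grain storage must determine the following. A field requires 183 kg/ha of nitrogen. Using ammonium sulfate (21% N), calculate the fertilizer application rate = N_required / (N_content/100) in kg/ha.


Rate = N_required / (N_content / 100)
     = 183 / (21 / 100)
     = 183 / 0.21
     = 871.43 kg/ha


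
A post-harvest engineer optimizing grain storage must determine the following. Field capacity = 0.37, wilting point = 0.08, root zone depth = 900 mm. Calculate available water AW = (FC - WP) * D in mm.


AW = (FC - WP) * D
   = (0.37 - 0.08) * 900
   = 0.29 * 900
   = 261 mm


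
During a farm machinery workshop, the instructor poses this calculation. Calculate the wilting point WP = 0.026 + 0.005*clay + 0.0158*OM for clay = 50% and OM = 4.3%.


WP = 0.026 + 0.005*50 + 0.0158*4.3
   = 0.026 + 0.2500 + 0.0679
   = 0.3439


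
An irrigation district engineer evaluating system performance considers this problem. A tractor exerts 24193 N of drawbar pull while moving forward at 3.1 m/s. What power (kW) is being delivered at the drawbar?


P = F * v / 1000
  = 24193 * 3.1 / 1000
  = 74998.30 / 1000
  = 75.00 kW


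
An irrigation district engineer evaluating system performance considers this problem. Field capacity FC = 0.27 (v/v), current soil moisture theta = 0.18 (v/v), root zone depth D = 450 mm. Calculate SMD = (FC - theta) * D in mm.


SMD = (FC - theta) * D
    = (0.27 - 0.18) * 450
    = 0.090 * 450
    = 40.50 mm


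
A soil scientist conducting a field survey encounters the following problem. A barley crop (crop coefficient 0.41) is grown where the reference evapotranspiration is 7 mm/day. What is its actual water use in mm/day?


ETc = Kc * ET0
    = 0.41 * 7
    = 2.87 mm/day


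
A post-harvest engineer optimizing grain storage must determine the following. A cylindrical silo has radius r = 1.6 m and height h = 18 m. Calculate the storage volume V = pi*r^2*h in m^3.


V = pi * r^2 * h
  = pi * 1.6^2 * 18
  = pi * 2.56 * 18
  = 144.76 m^3


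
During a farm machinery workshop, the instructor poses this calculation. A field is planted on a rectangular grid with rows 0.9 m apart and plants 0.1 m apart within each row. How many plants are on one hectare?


D = 10000 / (row_sp * plant_sp)
  = 10000 / (0.9 * 0.1)
  = 10000 / 0.0900
  = 111111.11 plants/ha


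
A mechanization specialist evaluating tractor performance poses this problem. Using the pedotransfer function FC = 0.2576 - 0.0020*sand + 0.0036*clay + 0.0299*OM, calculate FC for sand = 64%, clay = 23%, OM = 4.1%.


FC = 0.2576 - 0.0020*64 + 0.0036*23 + 0.0299*4.1
   = 0.2576 - 0.1280 + 0.0828 + 0.1226
   = 0.3350


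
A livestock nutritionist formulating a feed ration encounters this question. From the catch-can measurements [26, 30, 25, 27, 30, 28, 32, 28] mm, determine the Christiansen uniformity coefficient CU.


xbar = 226 / 8 = 28.250
sum|xi - xbar| = 14.500
CU = 100 * (1 - 14.500 / (8 * 28.250))
   = 100 * (1 - 0.0642)
   = 93.58%


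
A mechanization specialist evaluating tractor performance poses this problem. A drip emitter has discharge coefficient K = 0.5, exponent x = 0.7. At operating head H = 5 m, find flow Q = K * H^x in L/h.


Q = K * H^x
  = 0.5 * 5^0.7
  = 0.5 * 3.0852
  = 1.54 L/h


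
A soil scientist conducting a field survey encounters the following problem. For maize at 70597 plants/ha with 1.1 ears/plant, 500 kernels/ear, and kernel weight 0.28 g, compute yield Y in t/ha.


Y = density * ears * kernels * kw
  = 70597 * 1.1 * 500 * 0.28 g/ha
  = 10871938.00 g/ha
  = 10871.94 kg/ha = 10.87 t/ha


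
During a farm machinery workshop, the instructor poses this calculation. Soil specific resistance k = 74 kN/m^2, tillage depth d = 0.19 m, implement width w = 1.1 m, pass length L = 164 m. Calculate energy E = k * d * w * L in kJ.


E = k * d * w * L
  = 74 * 0.19 * 1.1 * 164
  = 2536.42 kJ


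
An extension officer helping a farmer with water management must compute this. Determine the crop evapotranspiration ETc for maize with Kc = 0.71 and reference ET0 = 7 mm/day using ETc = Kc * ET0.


ETc = Kc * ET0
    = 0.71 * 7
    = 4.97 mm/day


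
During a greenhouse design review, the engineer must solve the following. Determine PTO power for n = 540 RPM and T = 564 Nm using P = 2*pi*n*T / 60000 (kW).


P = 2*pi*n*T / 60000
  = 2*pi * 540 * 564 / 60000
  = 1913606.92 / 60000
  = 31.89 kW


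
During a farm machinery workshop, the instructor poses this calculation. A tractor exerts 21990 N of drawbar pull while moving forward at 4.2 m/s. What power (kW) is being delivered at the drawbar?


P = F * v / 1000
  = 21990 * 4.2 / 1000
  = 92358 / 1000
  = 92.36 kW


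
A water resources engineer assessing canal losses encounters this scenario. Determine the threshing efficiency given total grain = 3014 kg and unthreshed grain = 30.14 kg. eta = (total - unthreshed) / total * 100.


eta = (total - unthreshed) / total * 100
    = (3014 - 30.14) / 3014 * 100
    = 2983.86 / 3014 * 100
    = 99%


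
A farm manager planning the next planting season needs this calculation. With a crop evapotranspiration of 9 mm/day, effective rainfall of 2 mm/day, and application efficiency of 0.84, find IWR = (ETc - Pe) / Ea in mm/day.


IWR = (ETc - Pe) / Ea
    = (9 - 2) / 0.84
    = 7 / 0.84
    = 8.33 mm/day


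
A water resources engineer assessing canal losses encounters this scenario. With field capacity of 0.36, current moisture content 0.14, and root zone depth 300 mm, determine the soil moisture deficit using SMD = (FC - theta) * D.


SMD = (FC - theta) * D
    = (0.36 - 0.14) * 300
    = 0.220 * 300
    = 66 mm


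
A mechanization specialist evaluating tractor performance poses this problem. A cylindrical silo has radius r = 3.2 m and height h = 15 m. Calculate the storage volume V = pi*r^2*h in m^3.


V = pi * r^2 * h
  = pi * 3.2^2 * 15
  = pi * 10.24 * 15
  = 482.55 m^3


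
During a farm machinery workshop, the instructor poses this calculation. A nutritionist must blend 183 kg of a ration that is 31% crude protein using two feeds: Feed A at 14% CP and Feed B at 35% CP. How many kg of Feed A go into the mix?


parts_A = CP_b - target = 35 - 31 = 4
parts_B = target - CP_a = 31 - 14 = 17
total_parts = 4 + 17 = 21
Feed A = 183 * 4 / 21 = 34.86 kg
Feed B = 183 * 17 / 21 = 148.14 kg

34.86 kg


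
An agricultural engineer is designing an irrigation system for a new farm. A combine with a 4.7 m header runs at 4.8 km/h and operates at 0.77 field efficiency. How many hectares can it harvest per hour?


C = w * v * eta_f / 10
  = 4.7 * 4.8 * 0.77 / 10
  = 17.37 / 10
  = 1.74 ha/h


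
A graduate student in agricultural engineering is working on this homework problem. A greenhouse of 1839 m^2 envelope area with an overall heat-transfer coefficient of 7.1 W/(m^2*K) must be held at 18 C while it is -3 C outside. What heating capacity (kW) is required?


dT = 18 - (-3) = 21 K
Q = U * A * dT
  = 7.1 * 1839 * 21
  = 274194.90 W = 274.19 kW


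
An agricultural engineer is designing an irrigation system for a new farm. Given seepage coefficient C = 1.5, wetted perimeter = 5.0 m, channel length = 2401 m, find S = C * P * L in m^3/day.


S = C * P * L
  = 1.5 * 5.0 * 2401
  = 18007.50 m^3/day


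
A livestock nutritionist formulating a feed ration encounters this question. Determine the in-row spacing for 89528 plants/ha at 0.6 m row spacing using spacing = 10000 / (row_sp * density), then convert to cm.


spacing = 10000 / (row_sp * density)
        = 10000 / (0.6 * 89528)
        = 10000 / 53716.80
        = 0.18616 m = 18.62 cm


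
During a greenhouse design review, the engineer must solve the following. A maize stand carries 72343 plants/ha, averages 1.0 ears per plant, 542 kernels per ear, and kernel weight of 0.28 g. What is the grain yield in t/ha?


Y = density * ears * kernels * kw
  = 72343 * 1.0 * 542 * 0.28 g/ha
  = 10978773.68 g/ha
  = 10978.77 kg/ha = 10.98 t/ha


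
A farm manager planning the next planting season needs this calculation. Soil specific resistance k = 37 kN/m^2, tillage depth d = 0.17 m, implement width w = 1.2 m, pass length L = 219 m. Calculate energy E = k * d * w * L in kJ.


E = k * d * w * L
  = 37 * 0.17 * 1.2 * 219
  = 1653.01 kJ


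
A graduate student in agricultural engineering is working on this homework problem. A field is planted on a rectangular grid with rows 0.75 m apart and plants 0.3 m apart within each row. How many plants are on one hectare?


D = 10000 / (row_sp * plant_sp)
  = 10000 / (0.75 * 0.3)
  = 10000 / 0.2250
  = 44444.44 plants/ha


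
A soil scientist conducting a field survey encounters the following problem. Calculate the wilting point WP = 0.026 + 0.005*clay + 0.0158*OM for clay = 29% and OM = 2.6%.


WP = 0.026 + 0.005*29 + 0.0158*2.6
   = 0.026 + 0.1450 + 0.0411
   = 0.2121


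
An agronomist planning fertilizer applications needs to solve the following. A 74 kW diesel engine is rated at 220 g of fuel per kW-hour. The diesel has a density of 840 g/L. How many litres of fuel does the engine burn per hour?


FC = P * BSFC / rho_fuel
   = 74 * 220 / 840
   = 16280 / 840
   = 19.38 L/h


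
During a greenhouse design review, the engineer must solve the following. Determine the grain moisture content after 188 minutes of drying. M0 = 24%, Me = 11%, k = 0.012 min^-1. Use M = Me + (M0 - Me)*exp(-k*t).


M = Me + (M0 - Me) * e^(-k*t)
  = 11 + (24 - 11) * e^(-0.012*188)
  = 11 + 13 * e^(-2.256)
  = 11 + 13 * 0.10477
  = 11 + 1.3620
  = 12.36%


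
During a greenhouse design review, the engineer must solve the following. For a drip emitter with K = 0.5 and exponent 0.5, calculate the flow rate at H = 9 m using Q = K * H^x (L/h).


Q = K * H^x
  = 0.5 * 9^0.5
  = 0.5 * 3
  = 1.50 L/h


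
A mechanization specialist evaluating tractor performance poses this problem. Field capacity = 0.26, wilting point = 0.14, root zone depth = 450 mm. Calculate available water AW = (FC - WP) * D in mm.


AW = (FC - WP) * D
   = (0.26 - 0.14) * 450
   = 0.12 * 450
   = 54 mm


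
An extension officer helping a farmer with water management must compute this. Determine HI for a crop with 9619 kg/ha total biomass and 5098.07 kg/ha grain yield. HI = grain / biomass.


HI = grain_yield / biomass
   = 5098.07 / 9619
   = 0.53


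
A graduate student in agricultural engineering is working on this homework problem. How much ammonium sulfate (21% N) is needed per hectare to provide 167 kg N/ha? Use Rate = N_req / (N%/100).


Rate = N_required / (N_content / 100)
     = 167 / (21 / 100)
     = 167 / 0.21
     = 795.24 kg/ha


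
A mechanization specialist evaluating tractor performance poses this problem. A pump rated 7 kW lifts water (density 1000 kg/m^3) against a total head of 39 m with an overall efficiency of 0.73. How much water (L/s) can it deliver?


Q = (P * 1000 * eta) / (rho * g * H)
  = (7 * 1000 * 0.73) / (1000 * 9.81 * 39)
  = 5110 / 382590
  = 0.01336 m^3/s = 13.36 L/s


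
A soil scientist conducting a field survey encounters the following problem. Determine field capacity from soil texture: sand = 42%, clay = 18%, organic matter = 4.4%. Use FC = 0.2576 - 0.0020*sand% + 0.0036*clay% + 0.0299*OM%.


FC = 0.2576 - 0.0020*42 + 0.0036*18 + 0.0299*4.4
   = 0.2576 - 0.0840 + 0.0648 + 0.1316
   = 0.3700


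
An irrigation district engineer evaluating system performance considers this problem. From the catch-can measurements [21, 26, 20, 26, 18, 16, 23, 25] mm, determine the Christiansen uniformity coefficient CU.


xbar = 175 / 8 = 21.875
sum|xi - xbar| = 25
CU = 100 * (1 - 25 / (8 * 21.875))
   = 100 * (1 - 0.1429)
   = 85.71%


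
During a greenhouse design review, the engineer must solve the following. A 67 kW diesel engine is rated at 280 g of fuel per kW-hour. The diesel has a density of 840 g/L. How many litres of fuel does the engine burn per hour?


FC = P * BSFC / rho_fuel
   = 67 * 280 / 840
   = 18760 / 840
   = 22.33 L/h


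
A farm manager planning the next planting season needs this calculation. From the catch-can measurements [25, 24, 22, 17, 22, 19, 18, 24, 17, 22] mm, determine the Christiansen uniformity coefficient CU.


xbar = 210 / 10 = 21
sum|xi - xbar| = 26
CU = 100 * (1 - 26 / (10 * 21))
   = 100 * (1 - 0.1238)
   = 87.62%


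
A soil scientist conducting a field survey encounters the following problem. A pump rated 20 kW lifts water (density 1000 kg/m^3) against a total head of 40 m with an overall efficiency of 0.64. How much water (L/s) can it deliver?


Q = (P * 1000 * eta) / (rho * g * H)
  = (20 * 1000 * 0.64) / (1000 * 9.81 * 40)
  = 12800 / 392400
  = 0.03262 m^3/s = 32.62 L/s
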